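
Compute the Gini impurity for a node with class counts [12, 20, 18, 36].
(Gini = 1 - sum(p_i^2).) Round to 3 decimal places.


Total = 86. Proportions: 12/86, 20/86, 18/86, 36/86. sum(p_i^2) = 0.2926. Gini = 1 - 0.2926 = 0.7074, which rounds to 0.707.

0.707


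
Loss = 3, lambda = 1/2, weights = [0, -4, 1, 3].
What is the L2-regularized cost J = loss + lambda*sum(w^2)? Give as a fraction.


L2 sq norm = sum(w^2) = 26. J = 3 + 1/2 * 26 = 16.

16


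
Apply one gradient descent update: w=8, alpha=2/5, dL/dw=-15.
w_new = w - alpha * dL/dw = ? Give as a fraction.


w_new = 8 - 2/5 * -15 = 8 - -6 = 14.

14


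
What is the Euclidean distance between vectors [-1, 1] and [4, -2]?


d = sqrt(sum of squared differences). (-1-4)^2=25, (1--2)^2=9. Sum = 34.

sqrt(34)


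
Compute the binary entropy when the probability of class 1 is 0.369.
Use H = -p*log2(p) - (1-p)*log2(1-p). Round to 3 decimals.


H = -0.369*log2(0.369) - 0.631*log2(0.631) = 0.950.

0.950


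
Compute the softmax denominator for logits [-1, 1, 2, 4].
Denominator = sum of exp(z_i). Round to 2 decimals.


Denom = e^-1=0.3679 + e^1=2.7183 + e^2=7.3891 + e^4=54.5982. Sum = 65.0735, which rounds to 65.07.

65.07


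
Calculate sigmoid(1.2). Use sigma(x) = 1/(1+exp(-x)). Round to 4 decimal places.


sigma(1.2) = 1/(1+e^(-1.2)) = 1/(1+0.301194) = 1/1.301194 = 0.7685.

0.7685


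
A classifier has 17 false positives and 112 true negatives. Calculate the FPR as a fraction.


FPR = FP / (FP + TN) = 17 / 129 = 17/129.

17/129


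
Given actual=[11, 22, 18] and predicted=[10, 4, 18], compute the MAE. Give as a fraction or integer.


MAE = (1/3) * (|11-10|=1 + |22-4|=18 + |18-18|=0). Sum = 19. MAE = 19/3.

19/3


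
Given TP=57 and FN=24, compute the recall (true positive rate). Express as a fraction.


Recall = TP / (TP + FN) = 57 / 81 = 19/27.

19/27


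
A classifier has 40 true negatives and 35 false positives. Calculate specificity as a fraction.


Specificity = TN / (TN + FP) = 40 / 75 = 8/15.

8/15


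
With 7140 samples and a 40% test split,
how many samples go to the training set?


Test set = 7140 * 40% = 2856. Training set = 7140 - 2856 = 4284.

4284


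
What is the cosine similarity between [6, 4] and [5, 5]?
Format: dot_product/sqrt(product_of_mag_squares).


dot = 50. |a|^2 = 52, |b|^2 = 50. cos = 50/sqrt(2600).

50/sqrt(2600)


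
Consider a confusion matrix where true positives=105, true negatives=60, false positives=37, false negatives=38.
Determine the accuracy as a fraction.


Accuracy = (TP + TN) / (TP + TN + FP + FN) = (105 + 60) / 240 = 11/16.

11/16


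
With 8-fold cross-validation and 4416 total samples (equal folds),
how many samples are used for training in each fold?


Each validation fold has 4416/8 = 552 samples. Training set = 4416 - 552 = 3864.

3864


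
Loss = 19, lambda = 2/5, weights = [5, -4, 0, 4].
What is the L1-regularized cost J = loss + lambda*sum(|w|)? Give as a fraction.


L1 norm = sum(|w|) = 13. J = 19 + 2/5 * 13 = 121/5.

121/5


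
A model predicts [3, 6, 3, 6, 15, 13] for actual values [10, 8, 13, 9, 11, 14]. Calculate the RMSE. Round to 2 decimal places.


MSE = 29.8333. RMSE = sqrt(29.8333) = 5.46.

5.46


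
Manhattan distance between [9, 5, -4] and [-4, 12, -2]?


d = sum of absolute differences: |9--4|=13 + |5-12|=7 + |-4--2|=2 = 22.

22


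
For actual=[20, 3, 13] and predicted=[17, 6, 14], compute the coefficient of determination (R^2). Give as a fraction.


Mean(y) = 12. SS_res = 19. SS_tot = 146. R^2 = 1 - 19/(146) = 127/146.

127/146


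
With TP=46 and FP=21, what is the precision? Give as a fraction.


Precision = TP / (TP + FP) = 46 / 67 = 46/67.

46/67


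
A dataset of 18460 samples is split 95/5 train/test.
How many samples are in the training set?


Test set = 18460 * 5% = 923. Training set = 18460 - 923 = 17537.

17537


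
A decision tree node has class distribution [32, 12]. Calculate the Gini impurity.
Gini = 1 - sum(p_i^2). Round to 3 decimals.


Total = 44. Proportions: 32/44, 12/44. sum(p_i^2) = 0.6033. Gini = 1 - 0.6033 = 0.3967, which rounds to 0.397.

0.397


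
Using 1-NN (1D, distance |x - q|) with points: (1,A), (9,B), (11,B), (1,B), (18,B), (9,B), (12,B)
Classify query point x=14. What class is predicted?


Distances: |1-14|=13, |9-14|=5, |11-14|=3, |1-14|=13, |18-14|=4, |9-14|=5, |12-14|=2. 1 nearest: (12,B). Counts: {'B': 1}. Majority class: B.

B


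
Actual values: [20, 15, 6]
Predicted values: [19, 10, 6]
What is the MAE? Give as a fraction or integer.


MAE = (1/3) * (|20-19|=1 + |15-10|=5 + |6-6|=0). Sum = 6. MAE = 2.

2


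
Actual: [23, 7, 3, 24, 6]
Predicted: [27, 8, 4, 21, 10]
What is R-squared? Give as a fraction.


Mean(y) = 63/5. SS_res = 43. SS_tot = 2026/5. R^2 = 1 - 43/(2026/5) = 1811/2026.

1811/2026


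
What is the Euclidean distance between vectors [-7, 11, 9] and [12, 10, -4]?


d = sqrt(sum of squared differences). (-7-12)^2=361, (11-10)^2=1, (9--4)^2=169. Sum = 531.

sqrt(531)


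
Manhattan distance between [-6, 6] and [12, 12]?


d = sum of absolute differences: |-6-12|=18 + |6-12|=6 = 24.

24


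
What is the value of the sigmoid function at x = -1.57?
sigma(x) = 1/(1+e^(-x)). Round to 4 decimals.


sigma(-1.57) = 1/(1+e^(1.57)) = 1/(1+4.806648) = 1/5.806648 = 0.1722.

0.1722


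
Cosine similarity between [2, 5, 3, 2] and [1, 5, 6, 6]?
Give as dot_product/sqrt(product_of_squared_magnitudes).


dot = 57. |a|^2 = 42, |b|^2 = 98. cos = 57/sqrt(4116).

57/sqrt(4116)


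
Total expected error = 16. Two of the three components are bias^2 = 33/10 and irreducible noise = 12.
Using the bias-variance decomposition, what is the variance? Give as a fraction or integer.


Total error = bias^2 + variance + irreducible noise. So variance = 16 - 33/10 - 12 = 7/10.

7/10


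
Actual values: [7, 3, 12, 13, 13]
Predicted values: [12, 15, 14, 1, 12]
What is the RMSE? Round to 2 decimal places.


MSE = 63.6000. RMSE = sqrt(63.6000) = 7.97.

7.97


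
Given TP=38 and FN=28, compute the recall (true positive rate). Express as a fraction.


Recall = TP / (TP + FN) = 38 / 66 = 19/33.

19/33


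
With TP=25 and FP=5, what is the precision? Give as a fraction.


Precision = TP / (TP + FP) = 25 / 30 = 5/6.

5/6


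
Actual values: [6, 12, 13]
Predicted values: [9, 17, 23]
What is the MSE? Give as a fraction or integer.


MSE = (1/3) * ((6-9)^2=9 + (12-17)^2=25 + (13-23)^2=100). Sum = 134. MSE = 134/3.

134/3


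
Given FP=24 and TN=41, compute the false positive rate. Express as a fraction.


FPR = FP / (FP + TN) = 24 / 65 = 24/65.

24/65


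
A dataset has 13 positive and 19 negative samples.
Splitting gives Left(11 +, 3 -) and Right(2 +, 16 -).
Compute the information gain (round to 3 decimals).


H(parent) = 0.9745. H(left) = 0.7496, H(right) = 0.5033. Weighted = (14/32)*0.7496 + (18/32)*0.5033 = 0.6111. IG = 0.9745 - 0.6111 = 0.3634, which rounds to 0.363.

0.363


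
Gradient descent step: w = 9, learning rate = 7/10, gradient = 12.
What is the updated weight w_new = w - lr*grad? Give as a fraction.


w_new = 9 - 7/10 * 12 = 9 - 42/5 = 3/5.

3/5


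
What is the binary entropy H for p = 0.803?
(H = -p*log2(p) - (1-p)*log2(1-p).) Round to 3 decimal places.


H = -0.803*log2(0.803) - 0.197*log2(0.197) = 0.716.

0.716


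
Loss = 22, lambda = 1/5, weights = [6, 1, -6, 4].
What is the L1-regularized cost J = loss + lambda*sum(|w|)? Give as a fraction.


L1 norm = sum(|w|) = 17. J = 22 + 1/5 * 17 = 127/5.

127/5


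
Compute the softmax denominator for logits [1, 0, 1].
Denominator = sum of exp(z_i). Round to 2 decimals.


Denom = e^1=2.7183 + e^0=1.0000 + e^1=2.7183. Sum = 6.4366, which rounds to 6.44.

6.44


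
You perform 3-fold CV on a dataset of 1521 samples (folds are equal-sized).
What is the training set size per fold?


Each validation fold has 1521/3 = 507 samples. Training set = 1521 - 507 = 1014.

1014


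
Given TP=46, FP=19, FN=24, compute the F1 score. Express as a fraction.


Precision = 46/65 = 46/65. Recall = 46/70 = 23/35. F1 = 2*P*R/(P+R) = 92/135.

92/135


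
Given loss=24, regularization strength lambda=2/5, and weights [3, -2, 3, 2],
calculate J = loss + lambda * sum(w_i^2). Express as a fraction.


L2 sq norm = sum(w^2) = 26. J = 24 + 2/5 * 26 = 172/5.

172/5


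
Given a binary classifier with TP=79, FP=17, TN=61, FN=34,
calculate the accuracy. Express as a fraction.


Accuracy = (TP + TN) / (TP + TN + FP + FN) = (79 + 61) / 191 = 140/191.

140/191


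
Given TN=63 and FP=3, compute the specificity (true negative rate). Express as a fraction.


Specificity = TN / (TN + FP) = 63 / 66 = 21/22.

21/22


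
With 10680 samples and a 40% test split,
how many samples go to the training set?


Test set = 10680 * 40% = 4272. Training set = 10680 - 4272 = 6408.

6408


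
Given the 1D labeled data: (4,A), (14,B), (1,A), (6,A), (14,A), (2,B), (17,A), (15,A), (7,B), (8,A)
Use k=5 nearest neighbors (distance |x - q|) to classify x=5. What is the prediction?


Distances: |4-5|=1, |14-5|=9, |1-5|=4, |6-5|=1, |14-5|=9, |2-5|=3, |17-5|=12, |15-5|=10, |7-5|=2, |8-5|=3. 5 nearest: (4,A), (6,A), (7,B), (8,A), (2,B). Counts: {'A': 3, 'B': 2}. Majority class: A.

A


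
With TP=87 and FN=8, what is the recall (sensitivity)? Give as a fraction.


Recall = TP / (TP + FN) = 87 / 95 = 87/95.

87/95


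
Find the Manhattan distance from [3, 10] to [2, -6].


d = sum of absolute differences: |3-2|=1 + |10--6|=16 = 17.

17


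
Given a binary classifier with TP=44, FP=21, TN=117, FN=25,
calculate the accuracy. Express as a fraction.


Accuracy = (TP + TN) / (TP + TN + FP + FN) = (44 + 117) / 207 = 7/9.

7/9


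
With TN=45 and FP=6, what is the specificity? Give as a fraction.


Specificity = TN / (TN + FP) = 45 / 51 = 15/17.

15/17


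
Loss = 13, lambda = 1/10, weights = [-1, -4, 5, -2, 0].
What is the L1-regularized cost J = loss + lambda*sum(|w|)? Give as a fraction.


L1 norm = sum(|w|) = 12. J = 13 + 1/10 * 12 = 71/5.

71/5


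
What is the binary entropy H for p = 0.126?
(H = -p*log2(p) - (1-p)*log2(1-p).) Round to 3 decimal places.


H = -0.126*log2(0.126) - 0.874*log2(0.874) = 0.546.

0.546


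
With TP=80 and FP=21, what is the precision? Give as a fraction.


Precision = TP / (TP + FP) = 80 / 101 = 80/101.

80/101


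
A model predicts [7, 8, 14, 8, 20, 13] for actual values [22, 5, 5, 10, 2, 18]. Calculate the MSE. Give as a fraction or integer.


MSE = (1/6) * ((22-7)^2=225 + (5-8)^2=9 + (5-14)^2=81 + (10-8)^2=4 + (2-20)^2=324 + (18-13)^2=25). Sum = 668. MSE = 334/3.

334/3


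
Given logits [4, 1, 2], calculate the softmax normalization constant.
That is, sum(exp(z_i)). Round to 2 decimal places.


Denom = e^4=54.5982 + e^1=2.7183 + e^2=7.3891. Sum = 64.7056, which rounds to 64.71.

64.71


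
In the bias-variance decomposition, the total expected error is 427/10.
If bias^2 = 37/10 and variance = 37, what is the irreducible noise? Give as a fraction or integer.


Total error = bias^2 + variance + irreducible noise. So irreducible noise = 427/10 - 37/10 - 37 = 2.

2


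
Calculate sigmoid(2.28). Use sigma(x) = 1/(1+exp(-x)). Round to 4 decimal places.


sigma(2.28) = 1/(1+e^(-2.28)) = 1/(1+0.102284) = 1/1.102284 = 0.9072.

0.9072


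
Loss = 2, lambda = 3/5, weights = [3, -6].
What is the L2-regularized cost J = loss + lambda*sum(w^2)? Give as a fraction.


L2 sq norm = sum(w^2) = 45. J = 2 + 3/5 * 45 = 29.

29


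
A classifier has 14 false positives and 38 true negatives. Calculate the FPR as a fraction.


FPR = FP / (FP + TN) = 14 / 52 = 7/26.

7/26


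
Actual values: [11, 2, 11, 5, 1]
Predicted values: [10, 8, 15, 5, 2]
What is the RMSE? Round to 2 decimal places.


MSE = 10.8000. RMSE = sqrt(10.8000) = 3.29.

3.29


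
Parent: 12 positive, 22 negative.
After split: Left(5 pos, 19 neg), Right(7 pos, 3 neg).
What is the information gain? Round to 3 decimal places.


H(parent) = 0.9367. H(left) = 0.7383, H(right) = 0.8813. Weighted = (24/34)*0.7383 + (10/34)*0.8813 = 0.7804. IG = 0.9367 - 0.7804 = 0.1563, which rounds to 0.156.

0.156


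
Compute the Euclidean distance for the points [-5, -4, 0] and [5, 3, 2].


d = sqrt(sum of squared differences). (-5-5)^2=100, (-4-3)^2=49, (0-2)^2=4. Sum = 153.

sqrt(153)


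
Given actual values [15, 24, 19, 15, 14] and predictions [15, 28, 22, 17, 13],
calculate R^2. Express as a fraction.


Mean(y) = 87/5. SS_res = 30. SS_tot = 346/5. R^2 = 1 - 30/(346/5) = 98/173.

98/173


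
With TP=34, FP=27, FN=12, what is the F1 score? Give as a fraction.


Precision = 34/61 = 34/61. Recall = 34/46 = 17/23. F1 = 2*P*R/(P+R) = 68/107.

68/107


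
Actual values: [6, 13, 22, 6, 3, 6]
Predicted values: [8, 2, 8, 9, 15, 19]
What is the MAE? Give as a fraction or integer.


MAE = (1/6) * (|6-8|=2 + |13-2|=11 + |22-8|=14 + |6-9|=3 + |3-15|=12 + |6-19|=13). Sum = 55. MAE = 55/6.

55/6


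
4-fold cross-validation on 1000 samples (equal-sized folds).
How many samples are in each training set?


Each validation fold has 1000/4 = 250 samples. Training set = 1000 - 250 = 750.

750


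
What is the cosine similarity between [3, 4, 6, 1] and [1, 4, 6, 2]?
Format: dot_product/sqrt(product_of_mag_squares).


dot = 57. |a|^2 = 62, |b|^2 = 57. cos = 57/sqrt(3534).

57/sqrt(3534)


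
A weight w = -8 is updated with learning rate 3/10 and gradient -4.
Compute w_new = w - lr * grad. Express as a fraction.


w_new = -8 - 3/10 * -4 = -8 - -6/5 = -34/5.

-34/5


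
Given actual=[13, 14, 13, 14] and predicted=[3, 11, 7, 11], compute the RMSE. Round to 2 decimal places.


MSE = 38.5000. RMSE = sqrt(38.5000) = 6.20.

6.20


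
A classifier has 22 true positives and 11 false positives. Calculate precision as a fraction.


Precision = TP / (TP + FP) = 22 / 33 = 2/3.

2/3


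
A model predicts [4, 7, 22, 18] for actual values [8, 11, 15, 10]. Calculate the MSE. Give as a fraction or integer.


MSE = (1/4) * ((8-4)^2=16 + (11-7)^2=16 + (15-22)^2=49 + (10-18)^2=64). Sum = 145. MSE = 145/4.

145/4


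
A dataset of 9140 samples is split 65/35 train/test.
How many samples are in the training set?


Test set = 9140 * 35% = 3199. Training set = 9140 - 3199 = 5941.

5941


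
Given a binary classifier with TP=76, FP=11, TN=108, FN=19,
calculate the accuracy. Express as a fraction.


Accuracy = (TP + TN) / (TP + TN + FP + FN) = (76 + 108) / 214 = 92/107.

92/107


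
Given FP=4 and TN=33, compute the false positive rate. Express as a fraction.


FPR = FP / (FP + TN) = 4 / 37 = 4/37.

4/37


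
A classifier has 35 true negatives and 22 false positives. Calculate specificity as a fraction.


Specificity = TN / (TN + FP) = 35 / 57 = 35/57.

35/57


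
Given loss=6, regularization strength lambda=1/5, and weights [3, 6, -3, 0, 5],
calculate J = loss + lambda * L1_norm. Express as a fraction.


L1 norm = sum(|w|) = 17. J = 6 + 1/5 * 17 = 47/5.

47/5


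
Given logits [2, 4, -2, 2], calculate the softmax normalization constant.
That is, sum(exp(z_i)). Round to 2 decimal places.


Denom = e^2=7.3891 + e^4=54.5982 + e^-2=0.1353 + e^2=7.3891. Sum = 69.5117, which rounds to 69.51.

69.51


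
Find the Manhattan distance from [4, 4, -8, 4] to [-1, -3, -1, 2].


d = sum of absolute differences: |4--1|=5 + |4--3|=7 + |-8--1|=7 + |4-2|=2 = 21.

21


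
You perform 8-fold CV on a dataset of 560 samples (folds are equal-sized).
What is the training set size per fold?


Each validation fold has 560/8 = 70 samples. Training set = 560 - 70 = 490.

490


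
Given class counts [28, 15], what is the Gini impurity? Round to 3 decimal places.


Total = 43. Proportions: 28/43, 15/43. sum(p_i^2) = 0.5457. Gini = 1 - 0.5457 = 0.4543, which rounds to 0.454.

0.454


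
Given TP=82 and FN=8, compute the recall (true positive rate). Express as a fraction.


Recall = TP / (TP + FN) = 82 / 90 = 41/45.

41/45


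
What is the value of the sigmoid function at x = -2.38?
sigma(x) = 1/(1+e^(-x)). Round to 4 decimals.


sigma(-2.38) = 1/(1+e^(2.38)) = 1/(1+10.804903) = 1/11.804903 = 0.0847.

0.0847


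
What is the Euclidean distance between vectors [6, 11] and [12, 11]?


d = sqrt(sum of squared differences). (6-12)^2=36, (11-11)^2=0. Sum = 36.

6


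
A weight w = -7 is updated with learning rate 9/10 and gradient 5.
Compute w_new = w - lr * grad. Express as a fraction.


w_new = -7 - 9/10 * 5 = -7 - 9/2 = -23/2.

-23/2


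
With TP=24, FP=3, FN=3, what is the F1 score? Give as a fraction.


Precision = 24/27 = 8/9. Recall = 24/27 = 8/9. F1 = 2*P*R/(P+R) = 8/9.

8/9


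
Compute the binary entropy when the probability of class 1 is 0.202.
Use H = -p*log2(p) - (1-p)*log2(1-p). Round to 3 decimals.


H = -0.202*log2(0.202) - 0.798*log2(0.798) = 0.726.

0.726


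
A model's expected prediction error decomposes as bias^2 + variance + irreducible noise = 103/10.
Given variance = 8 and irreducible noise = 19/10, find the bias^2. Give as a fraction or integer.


Total error = bias^2 + variance + irreducible noise. So bias^2 = 103/10 - 8 - 19/10 = 2/5.

2/5


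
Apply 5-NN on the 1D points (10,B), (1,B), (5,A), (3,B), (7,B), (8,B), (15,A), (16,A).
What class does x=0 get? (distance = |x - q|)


Distances: |10-0|=10, |1-0|=1, |5-0|=5, |3-0|=3, |7-0|=7, |8-0|=8, |15-0|=15, |16-0|=16. 5 nearest: (1,B), (3,B), (5,A), (7,B), (8,B). Counts: {'B': 4, 'A': 1}. Majority class: B.

B


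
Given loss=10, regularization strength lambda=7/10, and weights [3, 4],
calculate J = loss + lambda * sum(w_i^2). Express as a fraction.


L2 sq norm = sum(w^2) = 25. J = 10 + 7/10 * 25 = 55/2.

55/2


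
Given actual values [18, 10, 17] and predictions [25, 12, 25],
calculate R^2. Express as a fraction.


Mean(y) = 15. SS_res = 117. SS_tot = 38. R^2 = 1 - 117/(38) = -79/38.

-79/38


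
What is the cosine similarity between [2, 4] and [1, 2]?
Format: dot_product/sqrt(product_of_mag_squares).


dot = 10. |a|^2 = 20, |b|^2 = 5. cos = 10/sqrt(100).

10/sqrt(100)


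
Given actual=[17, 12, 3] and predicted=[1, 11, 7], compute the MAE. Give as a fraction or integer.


MAE = (1/3) * (|17-1|=16 + |12-11|=1 + |3-7|=4). Sum = 21. MAE = 7.

7


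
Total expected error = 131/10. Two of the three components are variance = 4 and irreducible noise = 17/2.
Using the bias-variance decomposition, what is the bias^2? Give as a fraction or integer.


Total error = bias^2 + variance + irreducible noise. So bias^2 = 131/10 - 4 - 17/2 = 3/5.

3/5


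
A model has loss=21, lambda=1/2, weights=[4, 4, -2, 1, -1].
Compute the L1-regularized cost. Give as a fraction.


L1 norm = sum(|w|) = 12. J = 21 + 1/2 * 12 = 27.

27


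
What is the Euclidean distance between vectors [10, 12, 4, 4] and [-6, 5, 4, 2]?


d = sqrt(sum of squared differences). (10--6)^2=256, (12-5)^2=49, (4-4)^2=0, (4-2)^2=4. Sum = 309.

sqrt(309)


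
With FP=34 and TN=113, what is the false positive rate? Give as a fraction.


FPR = FP / (FP + TN) = 34 / 147 = 34/147.

34/147


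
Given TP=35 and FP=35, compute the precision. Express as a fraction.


Precision = TP / (TP + FP) = 35 / 70 = 1/2.

1/2


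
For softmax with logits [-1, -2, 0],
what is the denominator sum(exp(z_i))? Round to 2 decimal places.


Denom = e^-1=0.3679 + e^-2=0.1353 + e^0=1.0000. Sum = 1.5032, which rounds to 1.50.

1.50


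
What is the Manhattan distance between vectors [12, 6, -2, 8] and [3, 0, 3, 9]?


d = sum of absolute differences: |12-3|=9 + |6-0|=6 + |-2-3|=5 + |8-9|=1 = 21.

21


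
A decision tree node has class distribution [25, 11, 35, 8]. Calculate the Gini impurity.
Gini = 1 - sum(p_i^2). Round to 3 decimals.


Total = 79. Proportions: 25/79, 11/79, 35/79, 8/79. sum(p_i^2) = 0.3261. Gini = 1 - 0.3261 = 0.6739, which rounds to 0.674.

0.674


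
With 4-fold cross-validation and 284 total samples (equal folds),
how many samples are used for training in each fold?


Each validation fold has 284/4 = 71 samples. Training set = 284 - 71 = 213.

213


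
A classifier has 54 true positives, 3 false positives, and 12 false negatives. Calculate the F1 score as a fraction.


Precision = 54/57 = 18/19. Recall = 54/66 = 9/11. F1 = 2*P*R/(P+R) = 36/41.

36/41


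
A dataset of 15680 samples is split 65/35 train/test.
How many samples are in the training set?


Test set = 15680 * 35% = 5488. Training set = 15680 - 5488 = 10192.

10192


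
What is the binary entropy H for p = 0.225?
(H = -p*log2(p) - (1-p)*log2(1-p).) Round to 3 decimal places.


H = -0.225*log2(0.225) - 0.775*log2(0.775) = 0.769.

0.769


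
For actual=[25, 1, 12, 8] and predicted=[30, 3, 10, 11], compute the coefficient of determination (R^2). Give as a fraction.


Mean(y) = 23/2. SS_res = 42. SS_tot = 305. R^2 = 1 - 42/(305) = 263/305.

263/305


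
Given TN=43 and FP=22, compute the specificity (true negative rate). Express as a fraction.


Specificity = TN / (TN + FP) = 43 / 65 = 43/65.

43/65


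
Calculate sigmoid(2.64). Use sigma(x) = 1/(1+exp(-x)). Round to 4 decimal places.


sigma(2.64) = 1/(1+e^(-2.64)) = 1/(1+0.071361) = 1/1.071361 = 0.9334.

0.9334


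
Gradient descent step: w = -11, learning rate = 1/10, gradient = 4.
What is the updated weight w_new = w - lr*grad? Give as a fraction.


w_new = -11 - 1/10 * 4 = -11 - 2/5 = -57/5.

-57/5


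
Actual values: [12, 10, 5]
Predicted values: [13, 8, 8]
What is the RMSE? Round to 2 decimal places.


MSE = 4.6667. RMSE = sqrt(4.6667) = 2.16.

2.16


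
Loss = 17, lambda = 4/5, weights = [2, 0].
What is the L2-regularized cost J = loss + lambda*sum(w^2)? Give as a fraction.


L2 sq norm = sum(w^2) = 4. J = 17 + 4/5 * 4 = 101/5.

101/5


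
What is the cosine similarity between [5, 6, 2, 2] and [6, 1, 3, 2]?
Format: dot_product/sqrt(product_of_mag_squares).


dot = 46. |a|^2 = 69, |b|^2 = 50. cos = 46/sqrt(3450).

46/sqrt(3450)


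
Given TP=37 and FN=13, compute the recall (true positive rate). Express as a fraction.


Recall = TP / (TP + FN) = 37 / 50 = 37/50.

37/50


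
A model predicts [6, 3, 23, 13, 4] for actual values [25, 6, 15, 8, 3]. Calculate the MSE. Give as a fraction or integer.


MSE = (1/5) * ((25-6)^2=361 + (6-3)^2=9 + (15-23)^2=64 + (8-13)^2=25 + (3-4)^2=1). Sum = 460. MSE = 92.

92


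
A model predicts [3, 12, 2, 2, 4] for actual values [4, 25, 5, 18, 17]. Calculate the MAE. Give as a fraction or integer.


MAE = (1/5) * (|4-3|=1 + |25-12|=13 + |5-2|=3 + |18-2|=16 + |17-4|=13). Sum = 46. MAE = 46/5.

46/5


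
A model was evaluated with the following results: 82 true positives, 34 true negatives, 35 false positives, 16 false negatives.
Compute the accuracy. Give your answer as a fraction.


Accuracy = (TP + TN) / (TP + TN + FP + FN) = (82 + 34) / 167 = 116/167.

116/167


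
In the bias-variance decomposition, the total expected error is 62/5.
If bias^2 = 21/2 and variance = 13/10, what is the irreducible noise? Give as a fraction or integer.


Total error = bias^2 + variance + irreducible noise. So irreducible noise = 62/5 - 21/2 - 13/10 = 3/5.

3/5


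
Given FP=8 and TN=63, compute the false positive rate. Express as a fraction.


FPR = FP / (FP + TN) = 8 / 71 = 8/71.

8/71


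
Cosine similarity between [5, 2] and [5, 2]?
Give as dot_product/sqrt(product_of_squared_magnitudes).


dot = 29. |a|^2 = 29, |b|^2 = 29. cos = 29/sqrt(841).

29/sqrt(841)


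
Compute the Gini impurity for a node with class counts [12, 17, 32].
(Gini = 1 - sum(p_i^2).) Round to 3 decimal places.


Total = 61. Proportions: 12/61, 17/61, 32/61. sum(p_i^2) = 0.3916. Gini = 1 - 0.3916 = 0.6084, which rounds to 0.608.

0.608


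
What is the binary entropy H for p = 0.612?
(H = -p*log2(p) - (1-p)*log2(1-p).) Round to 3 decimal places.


H = -0.612*log2(0.612) - 0.388*log2(0.388) = 0.963.

0.963


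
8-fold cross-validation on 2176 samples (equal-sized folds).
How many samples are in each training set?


Each validation fold has 2176/8 = 272 samples. Training set = 2176 - 272 = 1904.

1904


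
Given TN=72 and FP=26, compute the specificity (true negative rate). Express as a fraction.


Specificity = TN / (TN + FP) = 72 / 98 = 36/49.

36/49


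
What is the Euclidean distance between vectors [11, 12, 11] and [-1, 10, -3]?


d = sqrt(sum of squared differences). (11--1)^2=144, (12-10)^2=4, (11--3)^2=196. Sum = 344.

sqrt(344)


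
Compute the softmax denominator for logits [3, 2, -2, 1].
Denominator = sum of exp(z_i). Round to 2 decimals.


Denom = e^3=20.0855 + e^2=7.3891 + e^-2=0.1353 + e^1=2.7183. Sum = 30.3282, which rounds to 30.33.

30.33


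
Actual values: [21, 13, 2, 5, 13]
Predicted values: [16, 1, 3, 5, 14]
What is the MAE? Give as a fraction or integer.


MAE = (1/5) * (|21-16|=5 + |13-1|=12 + |2-3|=1 + |5-5|=0 + |13-14|=1). Sum = 19. MAE = 19/5.

19/5


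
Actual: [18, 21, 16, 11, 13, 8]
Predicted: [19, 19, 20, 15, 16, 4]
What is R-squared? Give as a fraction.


Mean(y) = 29/2. SS_res = 62. SS_tot = 227/2. R^2 = 1 - 62/(227/2) = 103/227.

103/227


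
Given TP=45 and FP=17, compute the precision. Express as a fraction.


Precision = TP / (TP + FP) = 45 / 62 = 45/62.

45/62


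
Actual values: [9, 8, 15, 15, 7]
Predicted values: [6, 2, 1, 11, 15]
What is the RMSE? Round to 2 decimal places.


MSE = 64.2000. RMSE = sqrt(64.2000) = 8.01.

8.01


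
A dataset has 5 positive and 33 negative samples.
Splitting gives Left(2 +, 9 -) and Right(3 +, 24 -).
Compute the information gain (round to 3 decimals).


H(parent) = 0.5618. H(left) = 0.6840, H(right) = 0.5033. Weighted = (11/38)*0.6840 + (27/38)*0.5033 = 0.5556. IG = 0.5618 - 0.5556 = 0.0062, which rounds to 0.006.

0.006


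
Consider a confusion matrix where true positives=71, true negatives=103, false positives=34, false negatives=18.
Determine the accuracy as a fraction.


Accuracy = (TP + TN) / (TP + TN + FP + FN) = (71 + 103) / 226 = 87/113.

87/113


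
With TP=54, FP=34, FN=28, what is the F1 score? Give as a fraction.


Precision = 54/88 = 27/44. Recall = 54/82 = 27/41. F1 = 2*P*R/(P+R) = 54/85.

54/85


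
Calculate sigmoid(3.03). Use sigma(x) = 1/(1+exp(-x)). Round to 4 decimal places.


sigma(3.03) = 1/(1+e^(-3.03)) = 1/(1+0.048316) = 1/1.048316 = 0.9539.

0.9539


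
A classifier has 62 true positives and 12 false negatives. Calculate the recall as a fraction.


Recall = TP / (TP + FN) = 62 / 74 = 31/37.

31/37


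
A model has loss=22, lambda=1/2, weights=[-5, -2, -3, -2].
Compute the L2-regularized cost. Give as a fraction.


L2 sq norm = sum(w^2) = 42. J = 22 + 1/2 * 42 = 43.

43


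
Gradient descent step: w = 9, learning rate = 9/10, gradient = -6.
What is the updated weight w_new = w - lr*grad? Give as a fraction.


w_new = 9 - 9/10 * -6 = 9 - -27/5 = 72/5.

72/5


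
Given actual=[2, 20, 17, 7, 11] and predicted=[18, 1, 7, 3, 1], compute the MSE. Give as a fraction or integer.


MSE = (1/5) * ((2-18)^2=256 + (20-1)^2=361 + (17-7)^2=100 + (7-3)^2=16 + (11-1)^2=100). Sum = 833. MSE = 833/5.

833/5


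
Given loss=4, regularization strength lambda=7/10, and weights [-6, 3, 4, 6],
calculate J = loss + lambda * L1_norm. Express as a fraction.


L1 norm = sum(|w|) = 19. J = 4 + 7/10 * 19 = 173/10.

173/10


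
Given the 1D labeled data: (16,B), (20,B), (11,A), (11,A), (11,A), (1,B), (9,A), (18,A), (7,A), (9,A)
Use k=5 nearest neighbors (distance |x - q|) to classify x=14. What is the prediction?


Distances: |16-14|=2, |20-14|=6, |11-14|=3, |11-14|=3, |11-14|=3, |1-14|=13, |9-14|=5, |18-14|=4, |7-14|=7, |9-14|=5. 5 nearest: (16,B), (11,A), (11,A), (11,A), (18,A). Counts: {'B': 1, 'A': 4}. Majority class: A.

A


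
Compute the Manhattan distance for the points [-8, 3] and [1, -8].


d = sum of absolute differences: |-8-1|=9 + |3--8|=11 = 20.

20


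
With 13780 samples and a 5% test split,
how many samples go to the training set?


Test set = 13780 * 5% = 689. Training set = 13780 - 689 = 13091.

13091


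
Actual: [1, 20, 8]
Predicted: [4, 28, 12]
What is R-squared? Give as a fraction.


Mean(y) = 29/3. SS_res = 89. SS_tot = 554/3. R^2 = 1 - 89/(554/3) = 287/554.

287/554


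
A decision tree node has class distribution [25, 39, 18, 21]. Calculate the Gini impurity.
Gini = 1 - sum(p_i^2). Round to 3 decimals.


Total = 103. Proportions: 25/103, 39/103, 18/103, 21/103. sum(p_i^2) = 0.2744. Gini = 1 - 0.2744 = 0.7256, which rounds to 0.726.

0.726


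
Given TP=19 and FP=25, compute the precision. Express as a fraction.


Precision = TP / (TP + FP) = 19 / 44 = 19/44.

19/44


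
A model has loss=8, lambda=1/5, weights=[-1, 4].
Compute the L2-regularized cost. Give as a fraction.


L2 sq norm = sum(w^2) = 17. J = 8 + 1/5 * 17 = 57/5.

57/5


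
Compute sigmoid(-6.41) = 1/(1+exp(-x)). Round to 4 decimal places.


sigma(-6.41) = 1/(1+e^(6.41)) = 1/(1+607.893681) = 1/608.893681 = 0.0016.

0.0016


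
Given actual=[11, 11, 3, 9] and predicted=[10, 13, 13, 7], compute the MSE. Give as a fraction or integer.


MSE = (1/4) * ((11-10)^2=1 + (11-13)^2=4 + (3-13)^2=100 + (9-7)^2=4). Sum = 109. MSE = 109/4.

109/4


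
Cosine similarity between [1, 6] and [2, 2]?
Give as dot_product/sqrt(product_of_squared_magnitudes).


dot = 14. |a|^2 = 37, |b|^2 = 8. cos = 14/sqrt(296).

14/sqrt(296)


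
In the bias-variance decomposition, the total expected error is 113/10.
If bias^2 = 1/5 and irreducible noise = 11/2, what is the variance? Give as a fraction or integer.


Total error = bias^2 + variance + irreducible noise. So variance = 113/10 - 1/5 - 11/2 = 28/5.

28/5


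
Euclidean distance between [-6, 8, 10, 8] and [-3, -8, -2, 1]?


d = sqrt(sum of squared differences). (-6--3)^2=9, (8--8)^2=256, (10--2)^2=144, (8-1)^2=49. Sum = 458.

sqrt(458)


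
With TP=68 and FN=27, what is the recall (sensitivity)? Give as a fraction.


Recall = TP / (TP + FN) = 68 / 95 = 68/95.

68/95


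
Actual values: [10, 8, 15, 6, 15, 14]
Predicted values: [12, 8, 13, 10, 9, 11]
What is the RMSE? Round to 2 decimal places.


MSE = 11.5000. RMSE = sqrt(11.5000) = 3.39.

3.39


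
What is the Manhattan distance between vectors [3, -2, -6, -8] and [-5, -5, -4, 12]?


d = sum of absolute differences: |3--5|=8 + |-2--5|=3 + |-6--4|=2 + |-8-12|=20 = 33.

33


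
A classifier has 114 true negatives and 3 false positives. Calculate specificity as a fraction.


Specificity = TN / (TN + FP) = 114 / 117 = 38/39.

38/39


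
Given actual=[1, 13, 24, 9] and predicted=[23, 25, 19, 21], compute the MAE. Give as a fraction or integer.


MAE = (1/4) * (|1-23|=22 + |13-25|=12 + |24-19|=5 + |9-21|=12). Sum = 51. MAE = 51/4.

51/4


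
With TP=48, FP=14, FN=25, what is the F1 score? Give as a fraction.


Precision = 48/62 = 24/31. Recall = 48/73 = 48/73. F1 = 2*P*R/(P+R) = 32/45.

32/45


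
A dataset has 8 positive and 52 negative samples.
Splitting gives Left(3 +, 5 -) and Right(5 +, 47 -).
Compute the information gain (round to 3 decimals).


H(parent) = 0.5665. H(left) = 0.9544, H(right) = 0.4567. Weighted = (8/60)*0.9544 + (52/60)*0.4567 = 0.5231. IG = 0.5665 - 0.5231 = 0.0434, which rounds to 0.043.

0.043


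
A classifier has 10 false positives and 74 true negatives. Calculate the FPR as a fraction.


FPR = FP / (FP + TN) = 10 / 84 = 5/42.

5/42


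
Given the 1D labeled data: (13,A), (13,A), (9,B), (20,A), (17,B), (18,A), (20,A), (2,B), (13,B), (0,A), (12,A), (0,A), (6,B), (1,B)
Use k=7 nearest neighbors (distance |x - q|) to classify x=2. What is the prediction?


Distances: |13-2|=11, |13-2|=11, |9-2|=7, |20-2|=18, |17-2|=15, |18-2|=16, |20-2|=18, |2-2|=0, |13-2|=11, |0-2|=2, |12-2|=10, |0-2|=2, |6-2|=4, |1-2|=1. 7 nearest: (2,B), (1,B), (0,A), (0,A), (6,B), (9,B), (12,A). Counts: {'B': 4, 'A': 3}. Majority class: B.

B


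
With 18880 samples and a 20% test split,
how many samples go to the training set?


Test set = 18880 * 20% = 3776. Training set = 18880 - 3776 = 15104.

15104


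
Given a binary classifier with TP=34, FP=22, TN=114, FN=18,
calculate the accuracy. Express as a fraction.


Accuracy = (TP + TN) / (TP + TN + FP + FN) = (34 + 114) / 188 = 37/47.

37/47


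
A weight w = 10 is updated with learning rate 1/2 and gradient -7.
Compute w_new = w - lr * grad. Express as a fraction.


w_new = 10 - 1/2 * -7 = 10 - -7/2 = 27/2.

27/2


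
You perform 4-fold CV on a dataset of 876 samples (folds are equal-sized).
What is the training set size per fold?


Each validation fold has 876/4 = 219 samples. Training set = 876 - 219 = 657.

657


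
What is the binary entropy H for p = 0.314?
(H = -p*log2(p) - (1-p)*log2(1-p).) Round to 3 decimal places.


H = -0.314*log2(0.314) - 0.686*log2(0.686) = 0.898.

0.898


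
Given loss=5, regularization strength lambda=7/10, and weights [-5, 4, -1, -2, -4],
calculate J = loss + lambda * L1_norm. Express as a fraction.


L1 norm = sum(|w|) = 16. J = 5 + 7/10 * 16 = 81/5.

81/5


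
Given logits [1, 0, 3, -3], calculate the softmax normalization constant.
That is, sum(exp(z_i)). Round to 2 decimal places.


Denom = e^1=2.7183 + e^0=1.0000 + e^3=20.0855 + e^-3=0.0498. Sum = 23.8536, which rounds to 23.85.

23.85


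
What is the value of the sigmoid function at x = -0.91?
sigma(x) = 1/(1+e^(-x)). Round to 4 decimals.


sigma(-0.91) = 1/(1+e^(0.91)) = 1/(1+2.484323) = 1/3.484323 = 0.2870.

0.2870


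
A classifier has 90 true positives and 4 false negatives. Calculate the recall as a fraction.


Recall = TP / (TP + FN) = 90 / 94 = 45/47.

45/47


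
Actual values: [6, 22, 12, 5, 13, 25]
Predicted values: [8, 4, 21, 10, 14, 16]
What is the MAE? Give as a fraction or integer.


MAE = (1/6) * (|6-8|=2 + |22-4|=18 + |12-21|=9 + |5-10|=5 + |13-14|=1 + |25-16|=9). Sum = 44. MAE = 22/3.

22/3


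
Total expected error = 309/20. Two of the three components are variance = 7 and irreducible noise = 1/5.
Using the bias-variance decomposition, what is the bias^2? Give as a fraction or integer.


Total error = bias^2 + variance + irreducible noise. So bias^2 = 309/20 - 7 - 1/5 = 33/4.

33/4


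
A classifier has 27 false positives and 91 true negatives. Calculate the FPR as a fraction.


FPR = FP / (FP + TN) = 27 / 118 = 27/118.

27/118


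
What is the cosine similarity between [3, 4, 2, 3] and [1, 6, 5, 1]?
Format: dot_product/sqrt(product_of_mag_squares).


dot = 40. |a|^2 = 38, |b|^2 = 63. cos = 40/sqrt(2394).

40/sqrt(2394)


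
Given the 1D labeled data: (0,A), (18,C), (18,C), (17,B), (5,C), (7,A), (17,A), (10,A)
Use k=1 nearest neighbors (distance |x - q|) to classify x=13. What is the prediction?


Distances: |0-13|=13, |18-13|=5, |18-13|=5, |17-13|=4, |5-13|=8, |7-13|=6, |17-13|=4, |10-13|=3. 1 nearest: (10,A). Counts: {'A': 1}. Majority class: A.

A


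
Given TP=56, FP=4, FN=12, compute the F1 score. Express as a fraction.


Precision = 56/60 = 14/15. Recall = 56/68 = 14/17. F1 = 2*P*R/(P+R) = 7/8.

7/8


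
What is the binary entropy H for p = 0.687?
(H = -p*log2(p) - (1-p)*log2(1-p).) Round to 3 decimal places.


H = -0.687*log2(0.687) - 0.313*log2(0.313) = 0.897.

0.897


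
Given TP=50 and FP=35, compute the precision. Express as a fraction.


Precision = TP / (TP + FP) = 50 / 85 = 10/17.

10/17


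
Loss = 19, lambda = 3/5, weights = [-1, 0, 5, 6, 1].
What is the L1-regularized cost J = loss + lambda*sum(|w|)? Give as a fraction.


L1 norm = sum(|w|) = 13. J = 19 + 3/5 * 13 = 134/5.

134/5


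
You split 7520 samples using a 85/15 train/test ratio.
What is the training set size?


Test set = 7520 * 15% = 1128. Training set = 7520 - 1128 = 6392.

6392


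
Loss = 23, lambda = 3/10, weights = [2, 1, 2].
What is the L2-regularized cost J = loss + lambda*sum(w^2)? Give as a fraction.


L2 sq norm = sum(w^2) = 9. J = 23 + 3/10 * 9 = 257/10.

257/10


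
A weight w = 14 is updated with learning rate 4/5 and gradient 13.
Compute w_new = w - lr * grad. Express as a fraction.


w_new = 14 - 4/5 * 13 = 14 - 52/5 = 18/5.

18/5


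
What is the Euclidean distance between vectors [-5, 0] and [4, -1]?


d = sqrt(sum of squared differences). (-5-4)^2=81, (0--1)^2=1. Sum = 82.

sqrt(82)


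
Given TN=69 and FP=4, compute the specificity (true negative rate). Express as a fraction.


Specificity = TN / (TN + FP) = 69 / 73 = 69/73.

69/73


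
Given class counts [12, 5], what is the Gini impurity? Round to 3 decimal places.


Total = 17. Proportions: 12/17, 5/17. sum(p_i^2) = 0.5848. Gini = 1 - 0.5848 = 0.4152, which rounds to 0.415.

0.415


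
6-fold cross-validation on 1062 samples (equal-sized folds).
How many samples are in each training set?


Each validation fold has 1062/6 = 177 samples. Training set = 1062 - 177 = 885.

885


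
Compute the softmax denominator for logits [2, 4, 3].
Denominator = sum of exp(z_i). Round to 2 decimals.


Denom = e^2=7.3891 + e^4=54.5982 + e^3=20.0855. Sum = 82.0728, which rounds to 82.07.

82.07


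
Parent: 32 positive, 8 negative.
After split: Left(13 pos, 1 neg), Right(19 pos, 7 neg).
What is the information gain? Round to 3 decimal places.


H(parent) = 0.7219. H(left) = 0.3712, H(right) = 0.8404. Weighted = (14/40)*0.3712 + (26/40)*0.8404 = 0.6762. IG = 0.7219 - 0.6762 = 0.0457, which rounds to 0.046.

0.046


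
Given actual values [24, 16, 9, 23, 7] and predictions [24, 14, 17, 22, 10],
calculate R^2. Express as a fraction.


Mean(y) = 79/5. SS_res = 78. SS_tot = 1214/5. R^2 = 1 - 78/(1214/5) = 412/607.

412/607


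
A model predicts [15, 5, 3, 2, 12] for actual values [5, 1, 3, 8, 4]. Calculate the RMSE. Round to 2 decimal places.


MSE = 43.2000. RMSE = sqrt(43.2000) = 6.57.

6.57


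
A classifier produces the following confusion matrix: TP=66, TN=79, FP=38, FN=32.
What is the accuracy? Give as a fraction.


Accuracy = (TP + TN) / (TP + TN + FP + FN) = (66 + 79) / 215 = 29/43.

29/43


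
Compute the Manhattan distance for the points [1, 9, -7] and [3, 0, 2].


d = sum of absolute differences: |1-3|=2 + |9-0|=9 + |-7-2|=9 = 20.

20


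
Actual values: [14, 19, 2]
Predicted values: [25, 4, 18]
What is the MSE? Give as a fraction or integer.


MSE = (1/3) * ((14-25)^2=121 + (19-4)^2=225 + (2-18)^2=256). Sum = 602. MSE = 602/3.

602/3


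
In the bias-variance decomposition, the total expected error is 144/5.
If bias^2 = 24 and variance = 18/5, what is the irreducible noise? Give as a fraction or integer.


Total error = bias^2 + variance + irreducible noise. So irreducible noise = 144/5 - 24 - 18/5 = 6/5.

6/5


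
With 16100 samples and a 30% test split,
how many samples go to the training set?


Test set = 16100 * 30% = 4830. Training set = 16100 - 4830 = 11270.

11270


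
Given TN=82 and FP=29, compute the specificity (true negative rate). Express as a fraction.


Specificity = TN / (TN + FP) = 82 / 111 = 82/111.

82/111


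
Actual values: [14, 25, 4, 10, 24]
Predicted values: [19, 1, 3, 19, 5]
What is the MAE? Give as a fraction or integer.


MAE = (1/5) * (|14-19|=5 + |25-1|=24 + |4-3|=1 + |10-19|=9 + |24-5|=19). Sum = 58. MAE = 58/5.

58/5


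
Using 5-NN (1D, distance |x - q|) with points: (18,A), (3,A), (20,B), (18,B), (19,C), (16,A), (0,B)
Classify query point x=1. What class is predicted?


Distances: |18-1|=17, |3-1|=2, |20-1|=19, |18-1|=17, |19-1|=18, |16-1|=15, |0-1|=1. 5 nearest: (0,B), (3,A), (16,A), (18,A), (18,B). Counts: {'B': 2, 'A': 3}. Majority class: A.

A
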